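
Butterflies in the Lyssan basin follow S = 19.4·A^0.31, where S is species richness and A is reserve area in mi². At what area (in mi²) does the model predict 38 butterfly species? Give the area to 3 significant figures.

38 = 19.4 × A^0.31  ⇒  A^0.31 = 38/19.4 = 1.959
ln A = ln(1.959) / 0.31 = 0.6723 / 0.31 = 2.1688
A = e^2.1688 ≈ 8.747 mi²

8.75 mi²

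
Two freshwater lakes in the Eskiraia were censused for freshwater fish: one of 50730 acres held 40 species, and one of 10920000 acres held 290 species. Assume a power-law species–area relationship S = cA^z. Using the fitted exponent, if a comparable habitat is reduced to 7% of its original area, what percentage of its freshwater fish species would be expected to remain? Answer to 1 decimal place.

37.5%

z = ln(290/40) / ln(10920000/50730) = 1.9810 / 5.3718 = 0.3688
S_new/S_old = (A_new/A_old)^z = 0.07^0.3688 = exp(0.3688 × -2.6593) = 0.3751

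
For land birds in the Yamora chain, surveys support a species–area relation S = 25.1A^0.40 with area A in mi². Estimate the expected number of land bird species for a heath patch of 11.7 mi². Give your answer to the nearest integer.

S = 25.1 × 11.7^0.4
ln S = ln 25.1 + 0.4 × ln 11.7 = 3.2229 + 0.4 × 2.4596 = 4.2067
S = e^4.2067 ≈ 67.13

67 species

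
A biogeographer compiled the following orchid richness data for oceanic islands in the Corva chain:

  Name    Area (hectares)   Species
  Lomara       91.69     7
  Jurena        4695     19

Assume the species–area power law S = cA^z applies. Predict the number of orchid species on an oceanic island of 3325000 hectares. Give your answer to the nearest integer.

100

z = ln(19/7) / ln(4695/91.69) = 0.9985 / 3.9358 = 0.2537
c = 7 / 91.69^0.2537 = 7 / 3.147 = 2.225
S₃ = 2.225 × 3325000^0.2537 = 2.225 × 45.14 ≈ 100.4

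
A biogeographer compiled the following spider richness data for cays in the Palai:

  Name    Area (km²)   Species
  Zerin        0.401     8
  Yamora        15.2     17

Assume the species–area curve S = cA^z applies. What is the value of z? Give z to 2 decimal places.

0.21

Taking logs: ln S = ln c + z ln A, so z = (ln S₂ − ln S₁)/(ln A₂ − ln A₁).
z = ln(17/8) / ln(15.2/0.401) = ln(2.125) / ln(37.91) = 0.7538 / 3.6351 = 0.2074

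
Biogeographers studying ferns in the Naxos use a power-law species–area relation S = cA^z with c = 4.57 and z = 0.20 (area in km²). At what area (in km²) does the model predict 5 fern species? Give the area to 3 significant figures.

1.57 km²

5 = 4.57 × A^0.2  ⇒  A^0.2 = 5/4.57 = 1.094
ln A = ln(1.094) / 0.2 = 0.0899 / 0.2 = 0.4496
A = e^0.4496 ≈ 1.568 km²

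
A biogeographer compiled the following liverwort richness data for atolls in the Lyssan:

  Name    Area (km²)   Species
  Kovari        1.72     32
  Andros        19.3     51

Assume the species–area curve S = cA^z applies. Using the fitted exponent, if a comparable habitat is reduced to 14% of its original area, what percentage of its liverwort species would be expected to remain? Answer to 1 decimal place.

68.5%

z = ln(51/32) / ln(19.3/1.72) = 0.4661 / 2.4178 = 0.1928
S_new/S_old = (A_new/A_old)^z = 0.14^0.1928 = exp(0.1928 × -1.9661) = 0.6845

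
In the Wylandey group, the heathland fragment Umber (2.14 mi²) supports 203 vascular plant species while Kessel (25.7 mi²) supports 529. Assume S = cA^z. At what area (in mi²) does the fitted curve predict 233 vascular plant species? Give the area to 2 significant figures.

3.1 mi²

z = ln(529/203) / ln(25.7/2.14) = 0.9578 / 2.4857 = 0.3853
c = 203 / 2.14^0.3853 = 203 / 1.341 = 151.4
A = (233/151.4)^(1/0.3853) ⇒ ln A = ln(1.539)/0.3853 = 1.1185
A = e^1.1185 ≈ 3.06 mi²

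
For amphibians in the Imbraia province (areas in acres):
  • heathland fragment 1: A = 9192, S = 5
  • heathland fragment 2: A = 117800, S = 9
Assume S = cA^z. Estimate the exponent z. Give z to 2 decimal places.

Taking logs: ln S = ln c + z ln A, so z = (ln S₂ − ln S₁)/(ln A₂ − ln A₁).
z = ln(9/5) / ln(117800/9192) = ln(1.8) / ln(12.82) = 0.5878 / 2.5507 = 0.2304

0.23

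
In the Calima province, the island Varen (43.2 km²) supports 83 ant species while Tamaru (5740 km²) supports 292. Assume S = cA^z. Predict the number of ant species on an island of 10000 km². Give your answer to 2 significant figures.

z = ln(292/83) / ln(5740/43.2) = 1.2579 / 4.8894 = 0.2573
c = 83 / 43.2^0.2573 = 83 / 2.635 = 31.5
S₃ = 31.5 × 10000^0.2573 = 31.5 × 10.69 ≈ 336.8

340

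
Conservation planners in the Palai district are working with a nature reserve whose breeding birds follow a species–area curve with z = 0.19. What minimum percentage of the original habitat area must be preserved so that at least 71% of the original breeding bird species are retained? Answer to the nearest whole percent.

16%

Need (A_new/A_old)^0.19 = 0.71, so A_new/A_old = 0.71^(1/0.19) = 0.71^5.263
ln(A_new/A_old) = ln 0.71 / 0.19 = -0.3425 / 0.19 = -1.8026
A_new/A_old = e^-1.8026 ≈ 0.1649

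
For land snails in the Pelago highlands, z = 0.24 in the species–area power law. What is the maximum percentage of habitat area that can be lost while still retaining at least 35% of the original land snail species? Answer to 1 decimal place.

98.7%

Need (A_new/A_old)^0.24 = 0.35, so A_new/A_old = 0.35^(1/0.24) = 0.35^4.167
ln(A_new/A_old) = ln 0.35 / 0.24 = -1.0498 / 0.24 = -4.3743
A_new/A_old = e^-4.3743 ≈ 0.0126
Fraction that can be lost = 1 − 0.0126 = 0.9874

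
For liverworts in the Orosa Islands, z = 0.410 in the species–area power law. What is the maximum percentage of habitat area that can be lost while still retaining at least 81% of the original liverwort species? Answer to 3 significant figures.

Need (A_new/A_old)^0.41 = 0.81, so A_new/A_old = 0.81^(1/0.41) = 0.81^2.439
ln(A_new/A_old) = ln 0.81 / 0.41 = -0.2107 / 0.41 = -0.5140
A_new/A_old = e^-0.5140 ≈ 0.5981
Fraction that can be lost = 1 − 0.5981 = 0.4019

40.2%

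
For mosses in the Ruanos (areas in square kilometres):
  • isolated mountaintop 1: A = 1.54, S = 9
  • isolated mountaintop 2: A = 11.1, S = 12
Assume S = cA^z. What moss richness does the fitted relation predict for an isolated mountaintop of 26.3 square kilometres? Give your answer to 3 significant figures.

z = ln(12/9) / ln(11.1/1.54) = 0.2877 / 1.9752 = 0.1456
c = 9 / 1.54^0.1456 = 9 / 1.065 = 8.451
S₃ = 8.451 × 26.3^0.1456 = 8.451 × 1.61 ≈ 13.61

13.6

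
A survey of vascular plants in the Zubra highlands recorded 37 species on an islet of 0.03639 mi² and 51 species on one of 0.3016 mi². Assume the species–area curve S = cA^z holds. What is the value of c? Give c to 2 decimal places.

61.17

z = ln(S₂/S₁) / ln(A₂/A₁) = ln(51/37) / ln(0.3016/0.03639) = 0.3209 / 2.1148 = 0.1517
c = S₁ / A₁^z = 37 / 0.03639^0.1517 = 37 / 0.6048 = 61.17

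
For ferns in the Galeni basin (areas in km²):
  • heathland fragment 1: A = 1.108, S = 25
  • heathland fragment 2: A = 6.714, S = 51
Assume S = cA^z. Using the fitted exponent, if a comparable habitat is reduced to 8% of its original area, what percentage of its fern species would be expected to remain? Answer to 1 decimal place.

36.8%

z = ln(51/25) / ln(6.714/1.108) = 0.7129 / 1.8016 = 0.3957
S_new/S_old = (A_new/A_old)^z = 0.08^0.3957 = exp(0.3957 × -2.5257) = 0.3681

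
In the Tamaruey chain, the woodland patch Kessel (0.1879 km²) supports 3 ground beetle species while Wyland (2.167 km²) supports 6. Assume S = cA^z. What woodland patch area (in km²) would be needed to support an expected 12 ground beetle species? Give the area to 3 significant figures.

25.0 km²

z = ln(6/3) / ln(2.167/0.1879) = 0.6931 / 2.4452 = 0.2835
c = 3 / 0.1879^0.2835 = 3 / 0.6226 = 4.819
A = (12/4.819)^(1/0.2835) ⇒ ln A = ln(2.49)/0.2835 = 3.2185
A = e^3.2185 ≈ 24.99 km²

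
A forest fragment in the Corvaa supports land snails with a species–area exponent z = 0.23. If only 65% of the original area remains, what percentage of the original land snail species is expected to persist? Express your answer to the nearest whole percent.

91%

S_new/S_old = (A_new/A_old)^z = 0.65^0.23
= exp(0.23 × ln 0.65) = exp(0.23 × -0.4308) = exp(-0.0991) ≈ 0.9057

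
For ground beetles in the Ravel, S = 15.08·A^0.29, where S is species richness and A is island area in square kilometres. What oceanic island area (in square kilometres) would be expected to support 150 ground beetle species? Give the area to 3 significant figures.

2760 square kilometres

150 = 15.08 × A^0.29  ⇒  A^0.29 = 150/15.08 = 9.947
ln A = ln(9.947) / 0.29 = 2.2973 / 0.29 = 7.9216
A = e^7.9216 ≈ 2756 square kilometres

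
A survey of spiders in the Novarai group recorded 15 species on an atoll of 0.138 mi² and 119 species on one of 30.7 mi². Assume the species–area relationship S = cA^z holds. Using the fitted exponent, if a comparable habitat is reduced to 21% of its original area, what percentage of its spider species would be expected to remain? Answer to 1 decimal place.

55.0%

z = ln(119/15) / ln(30.7/0.138) = 2.0711 / 5.4048 = 0.3832
S_new/S_old = (A_new/A_old)^z = 0.21^0.3832 = exp(0.3832 × -1.5606) = 0.5499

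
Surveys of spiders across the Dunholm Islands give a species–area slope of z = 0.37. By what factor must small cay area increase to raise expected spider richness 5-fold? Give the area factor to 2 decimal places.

(A₂/A₁)^0.37 = 5, so A₂/A₁ = 5^(1/0.37) = 5^2.703
ln(A₂/A₁) = ln 5 / 0.37 = 1.6094 / 0.37 = 4.3498
A₂/A₁ = e^4.3498 ≈ 77.47

77.47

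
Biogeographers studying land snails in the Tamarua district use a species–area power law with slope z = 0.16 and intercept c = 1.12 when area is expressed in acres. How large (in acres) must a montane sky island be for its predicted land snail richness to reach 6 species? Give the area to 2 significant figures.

6 = 1.12 × A^0.16  ⇒  A^0.16 = 6/1.12 = 5.357
ln A = ln(5.357) / 0.16 = 1.6784 / 0.16 = 10.4902
A = e^10.4902 ≈ 35961 acres

36000 acres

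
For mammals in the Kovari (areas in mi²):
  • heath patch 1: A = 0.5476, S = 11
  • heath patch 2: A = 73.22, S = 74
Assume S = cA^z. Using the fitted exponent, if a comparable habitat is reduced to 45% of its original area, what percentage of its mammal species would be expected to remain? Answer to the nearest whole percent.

73%

z = ln(74/11) / ln(73.22/0.5476) = 1.9062 / 4.8957 = 0.3894
S_new/S_old = (A_new/A_old)^z = 0.45^0.3894 = exp(0.3894 × -0.7985) = 0.7328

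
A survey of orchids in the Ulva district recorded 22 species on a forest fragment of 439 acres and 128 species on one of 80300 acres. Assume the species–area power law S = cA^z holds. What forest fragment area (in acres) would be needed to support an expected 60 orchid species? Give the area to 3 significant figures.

8540 acres

z = ln(128/22) / ln(80300/439) = 1.7610 / 5.2090 = 0.3381
c = 22 / 439^0.3381 = 22 / 7.822 = 2.813
A = (60/2.813)^(1/0.3381) ⇒ ln A = ln(21.33)/0.3381 = 9.0523
A = e^9.0523 ≈ 8538 acres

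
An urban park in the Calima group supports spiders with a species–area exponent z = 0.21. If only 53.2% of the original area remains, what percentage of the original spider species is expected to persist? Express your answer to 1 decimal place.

87.6%

S_new/S_old = (A_new/A_old)^z = 0.532^0.21
= exp(0.21 × ln 0.532) = exp(0.21 × -0.6311) = exp(-0.1325) ≈ 0.8759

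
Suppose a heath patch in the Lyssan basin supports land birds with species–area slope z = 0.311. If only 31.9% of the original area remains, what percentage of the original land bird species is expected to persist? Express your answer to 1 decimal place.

S_new/S_old = (A_new/A_old)^z = 0.319^0.311
= exp(0.311 × ln 0.319) = exp(0.311 × -1.1426) = exp(-0.3553) ≈ 0.7009

70.1%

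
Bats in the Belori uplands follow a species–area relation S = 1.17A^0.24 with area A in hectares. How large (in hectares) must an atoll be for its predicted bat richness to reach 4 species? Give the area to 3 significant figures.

4 = 1.17 × A^0.24  ⇒  A^0.24 = 4/1.17 = 3.419
ln A = ln(3.419) / 0.24 = 1.2293 / 0.24 = 5.1220
A = e^5.1220 ≈ 167.7 hectares

168 hectares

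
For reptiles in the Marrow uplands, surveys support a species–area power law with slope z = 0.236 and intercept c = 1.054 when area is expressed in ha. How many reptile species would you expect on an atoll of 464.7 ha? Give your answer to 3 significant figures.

S = 1.054 × 464.7^0.236 = 1.054 × 4.26 ≈ 4.49

4.49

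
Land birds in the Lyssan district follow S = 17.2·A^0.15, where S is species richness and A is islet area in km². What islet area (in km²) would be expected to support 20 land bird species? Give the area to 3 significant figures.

20 = 17.2 × A^0.15  ⇒  A^0.15 = 20/17.2 = 1.163
ln A = ln(1.163) / 0.15 = 0.1508 / 0.15 = 1.0055
A = e^1.0055 ≈ 2.733 km²

2.73 km²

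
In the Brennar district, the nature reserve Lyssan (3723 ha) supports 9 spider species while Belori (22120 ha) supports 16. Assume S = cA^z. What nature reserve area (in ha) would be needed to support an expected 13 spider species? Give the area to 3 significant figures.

11600 ha

z = ln(16/9) / ln(22120/3723) = 0.5754 / 1.7820 = 0.3229
c = 9 / 3723^0.3229 = 9 / 14.22 = 0.6328
A = (13/0.6328)^(1/0.3229) ⇒ ln A = ln(20.54)/0.3229 = 9.3612
A = e^9.3612 ≈ 11628 ha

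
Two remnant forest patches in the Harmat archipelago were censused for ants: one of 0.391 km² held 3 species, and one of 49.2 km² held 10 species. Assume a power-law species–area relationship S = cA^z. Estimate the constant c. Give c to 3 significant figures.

3.79

z = ln(S₂/S₁) / ln(A₂/A₁) = ln(10/3) / ln(49.2/0.391) = 1.2040 / 4.8349 = 0.2490
c = S₁ / A₁^z = 3 / 0.391^0.2490 = 3 / 0.7915 = 3.79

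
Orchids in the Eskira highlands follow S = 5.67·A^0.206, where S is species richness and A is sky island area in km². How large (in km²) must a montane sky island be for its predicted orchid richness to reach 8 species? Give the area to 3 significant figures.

5.32 km²

8 = 5.67 × A^0.206  ⇒  A^0.206 = 8/5.67 = 1.411
ln A = ln(1.411) / 0.206 = 0.3443 / 0.206 = 1.6711
A = e^1.6711 ≈ 5.318 km²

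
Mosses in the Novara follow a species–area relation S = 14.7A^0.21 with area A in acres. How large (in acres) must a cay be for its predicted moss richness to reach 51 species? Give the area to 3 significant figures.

374 acres

51 = 14.7 × A^0.21  ⇒  A^0.21 = 51/14.7 = 3.469
ln A = ln(3.469) / 0.21 = 1.2440 / 0.21 = 5.9237
A = e^5.9237 ≈ 373.8 acres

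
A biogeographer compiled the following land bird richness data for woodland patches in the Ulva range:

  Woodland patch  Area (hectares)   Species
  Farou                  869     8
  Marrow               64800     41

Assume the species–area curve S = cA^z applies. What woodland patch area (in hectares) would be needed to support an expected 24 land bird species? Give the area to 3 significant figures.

15800 hectares

z = ln(41/8) / ln(64800/869) = 1.6341 / 4.3117 = 0.3790
c = 8 / 869^0.3790 = 8 / 13 = 0.6155
A = (24/0.6155)^(1/0.3790) ⇒ ln A = ln(38.99)/0.3790 = 9.6661
A = e^9.6661 ≈ 15773 hectares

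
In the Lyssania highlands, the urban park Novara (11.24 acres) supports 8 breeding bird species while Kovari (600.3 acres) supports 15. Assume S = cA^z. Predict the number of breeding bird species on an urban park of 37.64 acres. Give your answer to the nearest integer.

z = ln(15/8) / ln(600.3/11.24) = 0.6286 / 3.9780 = 0.1580
c = 8 / 11.24^0.1580 = 8 / 1.466 = 5.458
S₃ = 5.458 × 37.64^0.1580 = 5.458 × 1.774 ≈ 9.684

10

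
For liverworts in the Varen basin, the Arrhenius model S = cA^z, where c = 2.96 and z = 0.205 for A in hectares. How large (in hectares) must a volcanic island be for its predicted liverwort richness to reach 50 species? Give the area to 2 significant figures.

970000 hectares

50 = 2.96 × A^0.205  ⇒  A^0.205 = 50/2.96 = 16.89
ln A = ln(16.89) / 0.205 = 2.8268 / 0.205 = 13.7894
A = e^13.7894 ≈ 974259 hectares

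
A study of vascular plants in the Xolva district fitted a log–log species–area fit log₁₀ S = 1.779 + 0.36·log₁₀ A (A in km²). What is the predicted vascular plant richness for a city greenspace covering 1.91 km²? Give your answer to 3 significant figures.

75.9

S = 60.12 × 1.91^0.36
ln S = ln 60.12 + 0.36 × ln 1.91 = 4.0963 + 0.36 × 0.6471 = 4.3293
S = e^4.3293 ≈ 75.89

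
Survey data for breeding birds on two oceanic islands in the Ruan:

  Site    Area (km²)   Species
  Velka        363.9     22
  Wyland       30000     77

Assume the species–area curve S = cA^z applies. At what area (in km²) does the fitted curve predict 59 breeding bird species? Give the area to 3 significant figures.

z = ln(77/22) / ln(30000/363.9) = 1.2528 / 4.4121 = 0.2839
c = 22 / 363.9^0.2839 = 22 / 5.335 = 4.123
A = (59/4.123)^(1/0.2839) ⇒ ln A = ln(14.31)/0.2839 = 9.3712
A = e^9.3712 ≈ 11745 km²

11700 km²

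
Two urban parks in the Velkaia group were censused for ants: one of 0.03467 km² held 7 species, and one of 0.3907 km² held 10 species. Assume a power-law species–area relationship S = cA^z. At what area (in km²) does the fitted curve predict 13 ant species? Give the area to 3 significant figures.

2.32 km²

z = ln(10/7) / ln(0.3907/0.03467) = 0.3567 / 2.4221 = 0.1473
c = 7 / 0.03467^0.1473 = 7 / 0.6095 = 11.48
A = (13/11.48)^(1/0.1473) ⇒ ln A = ln(1.132)/0.1473 = 0.8418
A = e^0.8418 ≈ 2.321 km²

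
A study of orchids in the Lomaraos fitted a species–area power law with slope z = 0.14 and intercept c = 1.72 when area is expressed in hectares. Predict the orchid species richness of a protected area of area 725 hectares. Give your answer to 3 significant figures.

S = 1.72 × 725^0.14
ln S = ln 1.72 + 0.14 × ln 725 = 0.5423 + 0.14 × 6.5862 = 1.4644
S = e^1.4644 ≈ 4.325

4.32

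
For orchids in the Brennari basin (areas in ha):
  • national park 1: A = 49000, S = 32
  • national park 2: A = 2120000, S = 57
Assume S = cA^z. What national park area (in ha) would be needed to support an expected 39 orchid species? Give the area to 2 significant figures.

z = ln(57/32) / ln(2120000/49000) = 0.5773 / 3.7674 = 0.1532
c = 32 / 49000^0.1532 = 32 / 5.233 = 6.115
A = (39/6.115)^(1/0.1532) ⇒ ln A = ln(6.377)/0.1532 = 12.0905
A = e^12.0905 ≈ 178174 ha

180000 ha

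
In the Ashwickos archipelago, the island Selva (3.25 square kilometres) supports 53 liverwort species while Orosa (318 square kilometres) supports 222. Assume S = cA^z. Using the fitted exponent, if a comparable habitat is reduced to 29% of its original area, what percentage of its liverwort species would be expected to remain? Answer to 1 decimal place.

67.9%

z = ln(222/53) / ln(318/3.25) = 1.4324 / 4.5834 = 0.3125
S_new/S_old = (A_new/A_old)^z = 0.29^0.3125 = exp(0.3125 × -1.2379) = 0.6792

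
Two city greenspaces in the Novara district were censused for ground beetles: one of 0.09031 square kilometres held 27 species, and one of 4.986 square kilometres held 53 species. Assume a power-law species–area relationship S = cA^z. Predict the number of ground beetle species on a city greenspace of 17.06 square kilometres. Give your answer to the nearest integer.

65

z = ln(53/27) / ln(4.986/0.09031) = 0.6745 / 4.0111 = 0.1681
c = 27 / 0.09031^0.1681 = 27 / 0.6674 = 40.45
S₃ = 40.45 × 17.06^0.1681 = 40.45 × 1.611 ≈ 65.18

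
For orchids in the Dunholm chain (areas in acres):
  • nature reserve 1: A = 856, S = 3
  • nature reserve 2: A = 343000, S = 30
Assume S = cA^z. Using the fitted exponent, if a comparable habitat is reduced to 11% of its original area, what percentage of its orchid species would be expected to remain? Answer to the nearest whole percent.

43%

z = ln(30/3) / ln(343000/856) = 2.3026 / 5.9932 = 0.3842
S_new/S_old = (A_new/A_old)^z = 0.11^0.3842 = exp(0.3842 × -2.2073) = 0.4283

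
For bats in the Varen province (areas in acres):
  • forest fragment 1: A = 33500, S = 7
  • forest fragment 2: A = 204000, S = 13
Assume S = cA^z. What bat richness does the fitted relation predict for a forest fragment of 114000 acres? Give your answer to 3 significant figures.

z = ln(13/7) / ln(204000/33500) = 0.6190 / 1.8066 = 0.3427
c = 7 / 33500^0.3427 = 7 / 35.53 = 0.197
S₃ = 0.197 × 114000^0.3427 = 0.197 × 54.05 ≈ 10.65

10.6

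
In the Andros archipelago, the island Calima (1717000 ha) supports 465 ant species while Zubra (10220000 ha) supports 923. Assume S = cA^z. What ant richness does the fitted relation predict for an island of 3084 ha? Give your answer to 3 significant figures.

40.9

z = ln(923/465) / ln(10220000/1717000) = 0.6856 / 1.7838 = 0.3844
c = 465 / 1717000^0.3844 = 465 / 249.1 = 1.867
S₃ = 1.867 × 3084^0.3844 = 1.867 × 21.93 ≈ 40.94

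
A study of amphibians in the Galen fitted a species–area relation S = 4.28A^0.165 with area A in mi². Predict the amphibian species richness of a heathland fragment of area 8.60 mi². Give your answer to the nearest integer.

S = 4.28 × 8.6^0.165 = 4.28 × 1.426 ≈ 6.104

6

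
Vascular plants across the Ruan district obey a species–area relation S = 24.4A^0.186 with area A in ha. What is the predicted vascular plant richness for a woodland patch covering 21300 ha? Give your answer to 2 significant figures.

S = 24.4 × 21300^0.186
ln S = ln 24.4 + 0.186 × ln 21300 = 3.1946 + 0.186 × 9.9665 = 5.0483
S = e^5.0483 ≈ 155.8

160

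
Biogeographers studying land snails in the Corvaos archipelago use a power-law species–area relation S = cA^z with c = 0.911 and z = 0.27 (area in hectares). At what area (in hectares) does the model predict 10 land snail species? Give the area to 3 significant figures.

7140 hectares

10 = 0.911 × A^0.27  ⇒  A^0.27 = 10/0.911 = 10.98
ln A = ln(10.98) / 0.27 = 2.3958 / 0.27 = 8.8733
A = e^8.8733 ≈ 7139 hectares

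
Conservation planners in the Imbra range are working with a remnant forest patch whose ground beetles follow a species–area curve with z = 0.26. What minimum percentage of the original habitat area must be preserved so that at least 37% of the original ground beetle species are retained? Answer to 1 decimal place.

Need (A_new/A_old)^0.26 = 0.37, so A_new/A_old = 0.37^(1/0.26) = 0.37^3.846
ln(A_new/A_old) = ln 0.37 / 0.26 = -0.9943 / 0.26 = -3.8240
A_new/A_old = e^-3.8240 ≈ 0.02184

2.2%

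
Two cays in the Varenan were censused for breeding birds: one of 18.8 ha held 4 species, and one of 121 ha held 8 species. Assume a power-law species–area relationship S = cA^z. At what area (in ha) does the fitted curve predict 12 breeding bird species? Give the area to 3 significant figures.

360 ha

z = ln(8/4) / ln(121/18.8) = 0.6931 / 1.8619 = 0.3723
c = 4 / 18.8^0.3723 = 4 / 2.981 = 1.342
A = (12/1.342)^(1/0.3723) ⇒ ln A = ln(8.942)/0.3723 = 5.8850
A = e^5.8850 ≈ 359.6 ha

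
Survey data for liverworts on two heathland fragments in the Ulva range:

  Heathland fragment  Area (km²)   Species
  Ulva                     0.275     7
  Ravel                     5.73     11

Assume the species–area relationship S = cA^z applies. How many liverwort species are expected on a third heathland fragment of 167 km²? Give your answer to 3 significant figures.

18.2

z = ln(11/7) / ln(5.73/0.275) = 0.4520 / 3.0367 = 0.1488
c = 7 / 0.275^0.1488 = 7 / 0.8252 = 8.483
S₃ = 8.483 × 167^0.1488 = 8.483 × 2.142 ≈ 18.17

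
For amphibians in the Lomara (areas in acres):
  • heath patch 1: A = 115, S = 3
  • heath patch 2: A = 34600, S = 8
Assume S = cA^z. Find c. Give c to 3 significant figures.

1.33

z = ln(S₂/S₁) / ln(A₂/A₁) = ln(8/3) / ln(34600/115) = 0.9808 / 5.7067 = 0.1719
c = S₁ / A₁^z = 3 / 115^0.1719 = 3 / 2.26 = 1.327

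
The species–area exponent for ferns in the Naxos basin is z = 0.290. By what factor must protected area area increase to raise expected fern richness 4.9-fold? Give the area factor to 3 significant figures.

240

(A₂/A₁)^0.29 = 4.9, so A₂/A₁ = 4.9^(1/0.29) = 4.9^3.448
ln(A₂/A₁) = ln 4.9 / 0.29 = 1.5892 / 0.29 = 5.4801
A₂/A₁ = e^5.4801 ≈ 239.9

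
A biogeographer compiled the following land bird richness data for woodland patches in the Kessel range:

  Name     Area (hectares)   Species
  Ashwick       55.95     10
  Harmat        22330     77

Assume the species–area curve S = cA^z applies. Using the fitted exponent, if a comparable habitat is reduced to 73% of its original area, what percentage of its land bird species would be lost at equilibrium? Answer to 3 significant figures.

z = ln(77/10) / ln(22330/55.95) = 2.0412 / 5.9892 = 0.3408
S_new/S_old = (A_new/A_old)^z = 0.73^0.3408 = exp(0.3408 × -0.3147) = 0.8983
Fraction lost = 1 − 0.8983 = 0.1017

10.2%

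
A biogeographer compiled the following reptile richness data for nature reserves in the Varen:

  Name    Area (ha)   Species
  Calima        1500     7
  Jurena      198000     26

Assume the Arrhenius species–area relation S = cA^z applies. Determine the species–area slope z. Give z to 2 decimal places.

0.27

Taking logs: ln S = ln c + z ln A, so z = (ln S₂ − ln S₁)/(ln A₂ − ln A₁).
z = ln(26/7) / ln(198000/1500) = ln(3.714) / ln(132) = 1.3122 / 4.8828 = 0.2687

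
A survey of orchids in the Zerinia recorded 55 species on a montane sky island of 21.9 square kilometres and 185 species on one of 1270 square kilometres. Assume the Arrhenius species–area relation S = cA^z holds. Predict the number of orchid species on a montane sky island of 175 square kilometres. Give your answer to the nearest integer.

z = ln(185/55) / ln(1270/21.9) = 1.2130 / 4.0603 = 0.2988
c = 55 / 21.9^0.2988 = 55 / 2.515 = 21.87
S₃ = 21.87 × 175^0.2988 = 21.87 × 4.679 ≈ 102.3

102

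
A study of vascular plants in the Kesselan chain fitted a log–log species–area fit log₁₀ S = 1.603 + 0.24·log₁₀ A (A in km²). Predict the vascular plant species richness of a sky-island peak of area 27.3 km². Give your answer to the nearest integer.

89 species

S = 40.09 × 27.3^0.24
ln S = ln 40.09 + 0.24 × ln 27.3 = 3.6910 + 0.24 × 3.3069 = 4.4847
S = e^4.4847 ≈ 88.65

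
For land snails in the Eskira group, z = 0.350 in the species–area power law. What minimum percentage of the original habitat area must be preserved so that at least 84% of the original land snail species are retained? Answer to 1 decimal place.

Need (A_new/A_old)^0.35 = 0.84, so A_new/A_old = 0.84^(1/0.35) = 0.84^2.857
ln(A_new/A_old) = ln 0.84 / 0.35 = -0.1744 / 0.35 = -0.4982
A_new/A_old = e^-0.4982 ≈ 0.6077

60.8%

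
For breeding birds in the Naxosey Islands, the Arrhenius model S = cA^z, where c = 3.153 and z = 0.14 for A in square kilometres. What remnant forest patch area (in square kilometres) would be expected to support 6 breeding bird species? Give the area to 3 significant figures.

6 = 3.153 × A^0.14  ⇒  A^0.14 = 6/3.153 = 1.903
ln A = ln(1.903) / 0.14 = 0.6434 / 0.14 = 4.5958
A = e^4.5958 ≈ 99.06 square kilometres

99.1 square kilometres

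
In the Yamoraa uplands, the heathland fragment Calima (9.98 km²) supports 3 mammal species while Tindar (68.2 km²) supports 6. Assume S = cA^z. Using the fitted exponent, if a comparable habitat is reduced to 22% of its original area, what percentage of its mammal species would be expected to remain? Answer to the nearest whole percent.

58%

z = ln(6/3) / ln(68.2/9.98) = 0.6931 / 1.9219 = 0.3607
S_new/S_old = (A_new/A_old)^z = 0.22^0.3607 = exp(0.3607 × -1.5141) = 0.5792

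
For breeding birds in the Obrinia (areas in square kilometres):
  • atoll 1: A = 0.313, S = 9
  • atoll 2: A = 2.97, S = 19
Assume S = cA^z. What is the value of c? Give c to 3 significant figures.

13.2

z = ln(S₂/S₁) / ln(A₂/A₁) = ln(19/9) / ln(2.97/0.313) = 0.7472 / 2.2501 = 0.3321
c = S₁ / A₁^z = 9 / 0.313^0.3321 = 9 / 0.68 = 13.24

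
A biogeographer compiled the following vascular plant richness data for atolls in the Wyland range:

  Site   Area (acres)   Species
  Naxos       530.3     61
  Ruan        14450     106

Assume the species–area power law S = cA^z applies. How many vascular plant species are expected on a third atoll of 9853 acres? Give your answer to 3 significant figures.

z = ln(106/61) / ln(14450/530.3) = 0.5526 / 3.3050 = 0.1672
c = 61 / 530.3^0.1672 = 61 / 2.854 = 21.37
S₃ = 21.37 × 9853^0.1672 = 21.37 × 4.652 ≈ 99.43

99.4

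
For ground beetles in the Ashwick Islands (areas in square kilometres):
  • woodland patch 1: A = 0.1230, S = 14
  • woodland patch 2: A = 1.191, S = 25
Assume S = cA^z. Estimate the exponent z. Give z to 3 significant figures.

Taking logs: ln S = ln c + z ln A, so z = (ln S₂ − ln S₁)/(ln A₂ − ln A₁).
z = ln(25/14) / ln(1.191/0.123) = ln(1.786) / ln(9.683) = 0.5798 / 2.2704 = 0.2554

0.255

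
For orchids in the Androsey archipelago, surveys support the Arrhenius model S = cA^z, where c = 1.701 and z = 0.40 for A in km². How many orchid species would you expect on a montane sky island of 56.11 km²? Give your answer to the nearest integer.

S = 1.701 × 56.11^0.4 = 1.701 × 5.007 ≈ 8.518

9 species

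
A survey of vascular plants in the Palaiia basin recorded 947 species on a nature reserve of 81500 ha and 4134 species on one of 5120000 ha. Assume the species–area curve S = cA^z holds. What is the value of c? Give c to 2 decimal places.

16.91

z = ln(S₂/S₁) / ln(A₂/A₁) = ln(4134/947) / ln(5120000/81500) = 1.4737 / 4.1403 = 0.3559
c = S₁ / A₁^z = 947 / 81500^0.3559 = 947 / 55.99 = 16.91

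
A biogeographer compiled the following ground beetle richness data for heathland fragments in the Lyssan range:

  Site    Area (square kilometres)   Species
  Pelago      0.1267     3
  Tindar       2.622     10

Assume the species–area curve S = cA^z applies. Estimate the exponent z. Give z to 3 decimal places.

Taking logs: ln S = ln c + z ln A, so z = (ln S₂ − ln S₁)/(ln A₂ − ln A₁).
z = ln(10/3) / ln(2.622/0.1267) = ln(3.333) / ln(20.69) = 1.2040 / 3.0299 = 0.3974

0.397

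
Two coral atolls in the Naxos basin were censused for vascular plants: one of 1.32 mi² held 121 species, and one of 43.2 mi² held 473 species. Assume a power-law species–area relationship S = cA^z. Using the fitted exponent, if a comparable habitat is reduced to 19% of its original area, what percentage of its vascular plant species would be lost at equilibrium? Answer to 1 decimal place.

z = ln(473/121) / ln(43.2/1.32) = 1.3633 / 3.4882 = 0.3908
S_new/S_old = (A_new/A_old)^z = 0.19^0.3908 = exp(0.3908 × -1.6607) = 0.5225
Fraction lost = 1 − 0.5225 = 0.4775

47.7%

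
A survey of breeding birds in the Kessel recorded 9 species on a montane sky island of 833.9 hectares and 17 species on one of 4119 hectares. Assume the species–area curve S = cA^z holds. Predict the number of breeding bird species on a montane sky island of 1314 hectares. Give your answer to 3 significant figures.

10.8

z = ln(17/9) / ln(4119/833.9) = 0.6360 / 1.5973 = 0.3982
c = 9 / 833.9^0.3982 = 9 / 14.56 = 0.6182
S₃ = 0.6182 × 1314^0.3982 = 0.6182 × 17.45 ≈ 10.79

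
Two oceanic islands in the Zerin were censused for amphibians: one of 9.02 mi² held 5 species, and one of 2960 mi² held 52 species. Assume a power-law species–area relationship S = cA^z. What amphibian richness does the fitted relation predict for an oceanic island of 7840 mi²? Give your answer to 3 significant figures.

z = ln(52/5) / ln(2960/9.02) = 2.3418 / 5.7935 = 0.4042
c = 5 / 9.02^0.4042 = 5 / 2.433 = 2.055
S₃ = 2.055 × 7840^0.4042 = 2.055 × 37.51 ≈ 77.09

77.1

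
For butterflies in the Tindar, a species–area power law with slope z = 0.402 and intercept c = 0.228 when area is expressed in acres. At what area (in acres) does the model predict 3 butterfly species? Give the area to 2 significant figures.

610 acres

3 = 0.228 × A^0.402  ⇒  A^0.402 = 3/0.228 = 13.16
ln A = ln(13.16) / 0.402 = 2.5770 / 0.402 = 6.4105
A = e^6.4105 ≈ 608.2 acres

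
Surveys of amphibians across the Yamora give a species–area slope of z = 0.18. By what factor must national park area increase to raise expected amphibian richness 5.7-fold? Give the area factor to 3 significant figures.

(A₂/A₁)^0.18 = 5.7, so A₂/A₁ = 5.7^(1/0.18) = 5.7^5.556
ln(A₂/A₁) = ln 5.7 / 0.18 = 1.7405 / 0.18 = 9.6693
A₂/A₁ = e^9.6693 ≈ 15824

15800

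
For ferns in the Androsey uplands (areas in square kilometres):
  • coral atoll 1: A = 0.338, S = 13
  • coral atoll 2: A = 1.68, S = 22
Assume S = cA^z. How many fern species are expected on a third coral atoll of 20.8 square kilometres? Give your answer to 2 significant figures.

50

z = ln(22/13) / ln(1.68/0.338) = 0.5261 / 1.6035 = 0.3281
c = 13 / 0.338^0.3281 = 13 / 0.7006 = 18.56
S₃ = 18.56 × 20.8^0.3281 = 18.56 × 2.707 ≈ 50.23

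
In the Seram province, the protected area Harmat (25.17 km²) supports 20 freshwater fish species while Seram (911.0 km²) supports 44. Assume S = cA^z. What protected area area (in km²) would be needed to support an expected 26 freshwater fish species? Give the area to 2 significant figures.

83 km²

z = ln(44/20) / ln(911/25.17) = 0.7885 / 3.5889 = 0.2197
c = 20 / 25.17^0.2197 = 20 / 2.031 = 9.846
A = (26/9.846)^(1/0.2197) ⇒ ln A = ln(2.641)/0.2197 = 4.4199
A = e^4.4199 ≈ 83.09 km²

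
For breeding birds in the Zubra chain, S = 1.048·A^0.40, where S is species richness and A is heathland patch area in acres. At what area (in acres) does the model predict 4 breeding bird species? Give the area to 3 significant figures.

4 = 1.048 × A^0.4  ⇒  A^0.4 = 4/1.048 = 3.817
ln A = ln(3.817) / 0.4 = 1.3394 / 0.4 = 3.3485
A = e^3.3485 ≈ 28.46 acres

28.5 acres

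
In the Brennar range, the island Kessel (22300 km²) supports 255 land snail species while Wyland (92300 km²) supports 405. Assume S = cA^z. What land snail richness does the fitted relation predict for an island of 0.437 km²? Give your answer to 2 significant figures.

z = ln(405/255) / ln(92300/22300) = 0.4626 / 1.4205 = 0.3257
c = 255 / 22300^0.3257 = 255 / 26.07 = 9.78
S₃ = 9.78 × 0.437^0.3257 = 9.78 × 0.7637 ≈ 7.469

7.5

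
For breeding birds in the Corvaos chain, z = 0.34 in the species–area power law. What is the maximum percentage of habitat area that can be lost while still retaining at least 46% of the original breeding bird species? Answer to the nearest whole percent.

Need (A_new/A_old)^0.34 = 0.46, so A_new/A_old = 0.46^(1/0.34) = 0.46^2.941
ln(A_new/A_old) = ln 0.46 / 0.34 = -0.7765 / 0.34 = -2.2839
A_new/A_old = e^-2.2839 ≈ 0.1019
Fraction that can be lost = 1 − 0.1019 = 0.8981

90%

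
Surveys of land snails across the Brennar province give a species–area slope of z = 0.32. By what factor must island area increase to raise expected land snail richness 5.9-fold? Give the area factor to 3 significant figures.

(A₂/A₁)^0.32 = 5.9, so A₂/A₁ = 5.9^(1/0.32) = 5.9^3.125
ln(A₂/A₁) = ln 5.9 / 0.32 = 1.7750 / 0.32 = 5.5467
A₂/A₁ = e^5.5467 ≈ 256.4

256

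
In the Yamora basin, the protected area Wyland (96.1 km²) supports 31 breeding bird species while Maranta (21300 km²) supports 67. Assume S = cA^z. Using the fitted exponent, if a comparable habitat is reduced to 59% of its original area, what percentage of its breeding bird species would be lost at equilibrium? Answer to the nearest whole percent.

z = ln(67/31) / ln(21300/96.1) = 0.7707 / 5.4011 = 0.1427
S_new/S_old = (A_new/A_old)^z = 0.59^0.1427 = exp(0.1427 × -0.5276) = 0.9275
Fraction lost = 1 − 0.9275 = 0.07253

7%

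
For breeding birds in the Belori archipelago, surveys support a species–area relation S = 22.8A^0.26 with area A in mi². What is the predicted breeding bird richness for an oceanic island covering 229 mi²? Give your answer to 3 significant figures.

93.6

S = 22.8 × 229^0.26 = 22.8 × 4.107 ≈ 93.65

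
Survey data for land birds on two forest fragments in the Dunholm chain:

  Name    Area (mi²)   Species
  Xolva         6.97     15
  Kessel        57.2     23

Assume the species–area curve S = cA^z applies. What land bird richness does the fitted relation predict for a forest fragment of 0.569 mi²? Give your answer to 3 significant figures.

z = ln(23/15) / ln(57.2/6.97) = 0.4274 / 2.1049 = 0.2031
c = 15 / 6.97^0.2031 = 15 / 1.483 = 10.11
S₃ = 10.11 × 0.569^0.2031 = 10.11 × 0.8918 ≈ 9.018

9.02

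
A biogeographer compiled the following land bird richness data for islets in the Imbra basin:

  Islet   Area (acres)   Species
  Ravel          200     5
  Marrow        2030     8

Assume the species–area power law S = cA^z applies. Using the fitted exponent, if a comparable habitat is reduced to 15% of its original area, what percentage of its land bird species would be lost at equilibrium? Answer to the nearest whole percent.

z = ln(8/5) / ln(2030/200) = 0.4700 / 2.3175 = 0.2028
S_new/S_old = (A_new/A_old)^z = 0.15^0.2028 = exp(0.2028 × -1.8971) = 0.6806
Fraction lost = 1 − 0.6806 = 0.3194

32%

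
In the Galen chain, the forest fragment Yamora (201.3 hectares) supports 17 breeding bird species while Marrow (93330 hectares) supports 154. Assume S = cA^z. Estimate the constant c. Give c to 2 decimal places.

2.53

z = ln(S₂/S₁) / ln(A₂/A₁) = ln(154/17) / ln(93330/201.3) = 2.2037 / 6.1391 = 0.3590
c = S₁ / A₁^z = 17 / 201.3^0.3590 = 17 / 6.714 = 2.532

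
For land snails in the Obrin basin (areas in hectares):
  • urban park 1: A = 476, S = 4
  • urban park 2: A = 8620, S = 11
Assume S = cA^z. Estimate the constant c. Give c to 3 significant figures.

z = ln(S₂/S₁) / ln(A₂/A₁) = ln(11/4) / ln(8620/476) = 1.0116 / 2.8964 = 0.3493
c = S₁ / A₁^z = 4 / 476^0.3493 = 4 / 8.613 = 0.4644

0.464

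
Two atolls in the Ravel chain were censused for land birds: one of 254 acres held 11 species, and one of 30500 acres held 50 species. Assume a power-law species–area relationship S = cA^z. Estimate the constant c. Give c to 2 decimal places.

1.91

z = ln(S₂/S₁) / ln(A₂/A₁) = ln(50/11) / ln(30500/254) = 1.5141 / 4.7881 = 0.3162
c = S₁ / A₁^z = 11 / 254^0.3162 = 11 / 5.761 = 1.91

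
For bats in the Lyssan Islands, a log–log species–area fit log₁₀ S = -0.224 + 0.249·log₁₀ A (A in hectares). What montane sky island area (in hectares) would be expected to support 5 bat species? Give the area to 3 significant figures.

5 = 0.597 × A^0.249  ⇒  A^0.249 = 5/0.597 = 8.375
ln A = ln(8.375) / 0.249 = 2.1252 / 0.249 = 8.5350
A = e^8.5350 ≈ 5090 hectares

5090 hectares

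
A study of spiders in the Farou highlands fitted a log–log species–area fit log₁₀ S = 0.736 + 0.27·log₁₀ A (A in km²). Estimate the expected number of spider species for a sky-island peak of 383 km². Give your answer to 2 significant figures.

S = 5.445 × 383^0.27 = 5.445 × 4.983 ≈ 27.13

27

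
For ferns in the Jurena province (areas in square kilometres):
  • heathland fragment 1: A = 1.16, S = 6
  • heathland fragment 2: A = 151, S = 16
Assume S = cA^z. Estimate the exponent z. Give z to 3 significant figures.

0.201

Taking logs: ln S = ln c + z ln A, so z = (ln S₂ − ln S₁)/(ln A₂ − ln A₁).
z = ln(16/6) / ln(151/1.16) = ln(2.667) / ln(130.2) = 0.9808 / 4.8689 = 0.2014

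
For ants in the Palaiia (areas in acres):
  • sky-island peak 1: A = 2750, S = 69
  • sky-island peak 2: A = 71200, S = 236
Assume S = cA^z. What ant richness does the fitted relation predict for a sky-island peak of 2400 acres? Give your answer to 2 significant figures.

z = ln(236/69) / ln(71200/2750) = 1.2297 / 3.2539 = 0.3779
c = 69 / 2750^0.3779 = 69 / 19.94 = 3.46
S₃ = 3.46 × 2400^0.3779 = 3.46 × 18.94 ≈ 65.54

66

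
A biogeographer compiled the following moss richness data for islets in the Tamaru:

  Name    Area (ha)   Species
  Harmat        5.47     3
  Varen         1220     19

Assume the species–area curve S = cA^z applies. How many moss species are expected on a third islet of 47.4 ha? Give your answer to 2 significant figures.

6.3

z = ln(19/3) / ln(1220/5.47) = 1.8458 / 5.4073 = 0.3414
c = 3 / 5.47^0.3414 = 3 / 1.786 = 1.68
S₃ = 1.68 × 47.4^0.3414 = 1.68 × 3.733 ≈ 6.27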